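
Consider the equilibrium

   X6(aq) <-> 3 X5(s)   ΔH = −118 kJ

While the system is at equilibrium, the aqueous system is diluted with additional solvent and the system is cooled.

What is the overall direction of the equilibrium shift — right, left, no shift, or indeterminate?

cannot be determined

Dilution lowers every aqueous concentration by the same factor. Δn_aq = 0 − 1 = -1, so the system shifts toward the side with more dissolved moles — to the left.
The forward reaction is exothermic. Lowering T favours the exothermic direction — shift to the right.
The individual effects push in opposite directions; without quantitative information the net direction cannot be determined.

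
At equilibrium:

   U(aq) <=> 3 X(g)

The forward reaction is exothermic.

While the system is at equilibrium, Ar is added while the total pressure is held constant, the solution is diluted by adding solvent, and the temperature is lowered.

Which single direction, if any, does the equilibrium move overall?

Adding inert gas at constant total pressure expands the volume and lowers every reacting partial pressure. With Δn_gas = 3 − 0 = +3, Q moves away from K toward the side with fewer gas moles, so the system shifts toward the side with more gas moles — to the right.
Dilution lowers every aqueous concentration by the same factor. Δn_aq = 0 − 1 = -1, so the system shifts toward the side with more dissolved moles — to the left.
The forward reaction is exothermic. Lowering T favours the exothermic direction — shift to the right.
The individual effects push in opposite directions; without quantitative information the net direction cannot be determined.

cannot be determined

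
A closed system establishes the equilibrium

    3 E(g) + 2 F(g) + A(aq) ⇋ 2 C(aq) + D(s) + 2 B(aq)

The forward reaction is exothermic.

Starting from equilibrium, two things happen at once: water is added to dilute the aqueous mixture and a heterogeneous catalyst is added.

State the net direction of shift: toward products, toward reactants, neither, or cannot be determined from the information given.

right

Dilution lowers every aqueous concentration by the same factor. Δn_aq = 4 − 1 = +3, so the system shifts toward the side with more dissolved moles — to the right.
A catalyst speeds both forward and reverse rates equally; it changes neither Q nor K — no shift from this change.
Only the nonzero effect(s) matter; the net shift is to the right.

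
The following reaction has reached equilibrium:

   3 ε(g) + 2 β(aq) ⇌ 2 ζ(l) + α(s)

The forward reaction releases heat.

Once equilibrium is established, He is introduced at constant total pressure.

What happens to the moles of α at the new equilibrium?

Adding inert gas at constant total pressure expands the volume and lowers every reacting partial pressure. With Δn_gas = 0 − 3 = -3, Q moves away from K toward the side with fewer gas moles, so the system shifts toward the side with more gas moles — to the left.
The net shift is to the left. α is a product, so its amount decreases.

decreases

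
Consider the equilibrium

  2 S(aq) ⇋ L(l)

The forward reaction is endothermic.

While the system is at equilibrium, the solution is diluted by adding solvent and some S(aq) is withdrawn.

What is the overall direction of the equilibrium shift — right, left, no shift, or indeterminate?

left

Dilution lowers every aqueous concentration by the same factor. Δn_aq = 0 − 2 = -2, so the system shifts toward the side with more dissolved moles — to the left.
Removing S (aq), a reactant, drives the reaction to the left.
All effects act in the same direction — net shift to the left.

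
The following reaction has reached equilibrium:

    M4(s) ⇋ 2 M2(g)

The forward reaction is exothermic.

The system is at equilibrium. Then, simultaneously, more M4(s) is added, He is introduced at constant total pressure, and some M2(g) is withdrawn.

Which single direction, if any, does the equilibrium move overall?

M4 is a pure solid; its activity is 1 regardless of amount, so Q is unaffected — no shift from this change.
Adding inert gas at constant total pressure expands the volume and lowers every reacting partial pressure. With Δn_gas = 2 − 0 = +2, Q moves away from K toward the side with fewer gas moles, so the system shifts toward the side with more gas moles — to the right.
Removing M2 (g), a product, drives the reaction to the right.
Only the nonzero effect(s) matter; the net shift is to the right.

right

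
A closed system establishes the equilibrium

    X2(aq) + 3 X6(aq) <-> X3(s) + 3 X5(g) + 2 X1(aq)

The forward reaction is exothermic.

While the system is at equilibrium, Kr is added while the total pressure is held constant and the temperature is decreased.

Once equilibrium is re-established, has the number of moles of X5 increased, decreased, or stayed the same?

increases

Adding inert gas at constant total pressure expands the volume and lowers every reacting partial pressure. With Δn_gas = 3 − 0 = +3, Q moves away from K toward the side with fewer gas moles, so the system shifts toward the side with more gas moles — to the right.
The forward reaction is exothermic. Lowering T favours the exothermic direction — shift to the right.
The net shift is to the right. X5 is a product, so its amount increases.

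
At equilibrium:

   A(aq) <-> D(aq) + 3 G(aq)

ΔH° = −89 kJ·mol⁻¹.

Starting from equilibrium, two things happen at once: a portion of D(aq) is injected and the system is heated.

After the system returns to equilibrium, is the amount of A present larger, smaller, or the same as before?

increases

Adding D (aq), a product, drives the reaction to the left.
The forward reaction is exothermic. Raising T favours the endothermic direction — shift to the left.
The net shift is to the left. A is a reactant, so its amount increases.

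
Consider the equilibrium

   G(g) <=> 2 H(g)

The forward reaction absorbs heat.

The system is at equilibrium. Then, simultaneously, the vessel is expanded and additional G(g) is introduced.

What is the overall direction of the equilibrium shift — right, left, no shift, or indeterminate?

Gas moles: reactants 1, products 2 (Δn_gas = +1). Expansion shifts the system toward the side with more moles of gas — to the right.
Adding G (g), a reactant, drives the reaction to the right.
All effects act in the same direction — net shift to the right.

right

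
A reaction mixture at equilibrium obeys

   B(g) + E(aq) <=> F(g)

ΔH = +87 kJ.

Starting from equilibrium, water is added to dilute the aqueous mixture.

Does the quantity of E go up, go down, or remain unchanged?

increases

Dilution lowers every aqueous concentration by the same factor. Δn_aq = 0 − 1 = -1, so the system shifts toward the side with more dissolved moles — to the left.
The net shift is to the left. E is a reactant, so its amount increases.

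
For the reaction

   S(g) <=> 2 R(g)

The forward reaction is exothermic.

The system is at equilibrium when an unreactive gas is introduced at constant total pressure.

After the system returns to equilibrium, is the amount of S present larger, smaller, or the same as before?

Adding inert gas at constant total pressure expands the volume and lowers every reacting partial pressure. With Δn_gas = 2 − 1 = +1, Q moves away from K toward the side with fewer gas moles, so the system shifts toward the side with more gas moles — to the right.
The net shift is to the right. S is a reactant, so its amount decreases.

decreases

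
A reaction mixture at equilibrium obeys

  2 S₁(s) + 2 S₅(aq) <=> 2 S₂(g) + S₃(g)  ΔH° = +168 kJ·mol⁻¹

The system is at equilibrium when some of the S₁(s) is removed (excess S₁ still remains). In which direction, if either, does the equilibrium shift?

S₁ is a pure solid; its activity is 1 regardless of amount, so Q is unaffected — no shift from this change.

no shift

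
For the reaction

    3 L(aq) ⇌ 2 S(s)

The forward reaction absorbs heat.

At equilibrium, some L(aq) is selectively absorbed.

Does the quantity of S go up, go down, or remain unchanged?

Removing L (aq), a reactant, drives the reaction to the left.
The net shift is to the left. S is a product, so its amount decreases.

decreases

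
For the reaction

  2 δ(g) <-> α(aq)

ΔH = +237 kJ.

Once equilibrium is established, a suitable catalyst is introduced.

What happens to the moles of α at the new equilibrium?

unchanged

A catalyst speeds both forward and reverse rates equally; it changes neither Q nor K — no shift from this change.
No net shift occurs, so the amount of α is unchanged.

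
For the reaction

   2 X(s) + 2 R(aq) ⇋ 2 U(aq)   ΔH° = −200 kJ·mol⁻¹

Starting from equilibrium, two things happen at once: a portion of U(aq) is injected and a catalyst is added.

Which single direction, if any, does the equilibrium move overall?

Adding U (aq), a product, drives the reaction to the left.
A catalyst speeds both forward and reverse rates equally; it changes neither Q nor K — no shift from this change.
Only the nonzero effect(s) matter; the net shift is to the left.

left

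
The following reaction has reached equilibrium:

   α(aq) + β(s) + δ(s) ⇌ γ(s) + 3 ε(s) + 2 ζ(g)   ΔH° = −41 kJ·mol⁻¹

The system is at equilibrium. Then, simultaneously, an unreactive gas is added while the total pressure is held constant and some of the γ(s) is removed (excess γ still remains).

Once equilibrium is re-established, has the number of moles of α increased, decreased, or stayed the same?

decreases

Adding inert gas at constant total pressure expands the volume and lowers every reacting partial pressure. With Δn_gas = 2 − 0 = +2, Q moves away from K toward the side with fewer gas moles, so the system shifts toward the side with more gas moles — to the right.
γ is a pure solid; its activity is 1 regardless of amount, so Q is unaffected — no shift from this change.
The net shift is to the right. α is a reactant, so its amount decreases.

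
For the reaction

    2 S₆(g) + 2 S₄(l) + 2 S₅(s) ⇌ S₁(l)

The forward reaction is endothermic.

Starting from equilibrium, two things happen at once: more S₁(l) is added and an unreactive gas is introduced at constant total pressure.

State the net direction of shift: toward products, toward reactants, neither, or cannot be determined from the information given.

S₁ is a pure liquid; its activity is 1 regardless of amount, so Q is unaffected — no shift from this change.
Adding inert gas at constant total pressure expands the volume and lowers every reacting partial pressure. With Δn_gas = 0 − 2 = -2, Q moves away from K toward the side with fewer gas moles, so the system shifts toward the side with more gas moles — to the left.
Only the nonzero effect(s) matter; the net shift is to the left.

left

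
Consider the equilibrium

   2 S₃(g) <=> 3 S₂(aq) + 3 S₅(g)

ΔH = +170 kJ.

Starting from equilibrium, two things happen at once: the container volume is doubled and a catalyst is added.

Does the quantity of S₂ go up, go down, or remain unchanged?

Gas moles: reactants 2, products 3 (Δn_gas = +1). Expansion shifts the system toward the side with more moles of gas — to the right.
A catalyst speeds both forward and reverse rates equally; it changes neither Q nor K — no shift from this change.
The net shift is to the right. S₂ is a product, so its amount increases.

increases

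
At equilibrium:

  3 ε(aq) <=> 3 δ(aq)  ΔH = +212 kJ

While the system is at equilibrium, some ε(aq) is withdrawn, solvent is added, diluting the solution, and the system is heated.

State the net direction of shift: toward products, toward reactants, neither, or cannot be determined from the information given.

cannot be determined

Removing ε (aq), a reactant, drives the reaction to the left.
Dilution scales every aqueous concentration by the same factor. Δn_aq = 3 − 3 = 0, so Q is unchanged — no shift.
The forward reaction is endothermic. Raising T favours the endothermic direction — shift to the right.
The individual effects push in opposite directions; without quantitative information the net direction cannot be determined.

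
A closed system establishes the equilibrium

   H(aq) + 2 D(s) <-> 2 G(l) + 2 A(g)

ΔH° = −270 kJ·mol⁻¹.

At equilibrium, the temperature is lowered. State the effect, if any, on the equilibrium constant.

increases

K depends on temperature via the van 't Hoff relation. The forward reaction is exothermic, so lowering T increases K.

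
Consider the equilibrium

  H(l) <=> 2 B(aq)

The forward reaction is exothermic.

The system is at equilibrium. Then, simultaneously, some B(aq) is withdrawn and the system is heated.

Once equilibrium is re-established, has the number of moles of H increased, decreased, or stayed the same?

cannot be determined

Removing B (aq), a product, drives the reaction to the right.
The forward reaction is exothermic. Raising T favours the endothermic direction — shift to the left.
The two effects oppose each other, so the net shift — and hence the change in H — cannot be determined from the given information.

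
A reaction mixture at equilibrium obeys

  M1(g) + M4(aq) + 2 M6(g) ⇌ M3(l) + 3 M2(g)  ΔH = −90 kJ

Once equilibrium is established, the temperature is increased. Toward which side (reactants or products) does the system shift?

The forward reaction is exothermic. Raising T favours the endothermic direction — shift to the left.

left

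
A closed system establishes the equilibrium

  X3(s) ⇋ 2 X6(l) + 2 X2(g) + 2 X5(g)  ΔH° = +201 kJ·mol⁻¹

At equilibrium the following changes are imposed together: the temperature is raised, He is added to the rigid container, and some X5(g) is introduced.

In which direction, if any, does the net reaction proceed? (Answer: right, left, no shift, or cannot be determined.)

The forward reaction is endothermic. Raising T favours the endothermic direction — shift to the right.
At constant volume, adding an inert gas leaves every reacting species' partial pressure unchanged, so Q is unchanged — no shift from this change.
Adding X5 (g), a product, drives the reaction to the left.
The individual effects push in opposite directions; without quantitative information the net direction cannot be determined.

cannot be determined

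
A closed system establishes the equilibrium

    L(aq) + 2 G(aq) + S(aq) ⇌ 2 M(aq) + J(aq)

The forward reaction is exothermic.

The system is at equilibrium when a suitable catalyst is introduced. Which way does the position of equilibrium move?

A catalyst speeds both forward and reverse rates equally; it changes neither Q nor K — no shift from this change.

no shift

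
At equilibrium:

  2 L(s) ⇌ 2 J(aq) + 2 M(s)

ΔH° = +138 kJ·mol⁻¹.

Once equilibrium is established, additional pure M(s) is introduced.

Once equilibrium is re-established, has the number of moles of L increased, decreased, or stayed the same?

M is a pure solid; its activity is 1 regardless of amount, so Q is unaffected — no shift from this change.
No net shift occurs, so the amount of L is unchanged.

unchanged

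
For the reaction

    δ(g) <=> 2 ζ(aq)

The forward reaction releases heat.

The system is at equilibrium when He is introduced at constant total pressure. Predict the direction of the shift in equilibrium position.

Adding inert gas at constant total pressure expands the volume and lowers every reacting partial pressure. With Δn_gas = 0 − 1 = -1, Q moves away from K toward the side with fewer gas moles, so the system shifts toward the side with more gas moles — to the left.

left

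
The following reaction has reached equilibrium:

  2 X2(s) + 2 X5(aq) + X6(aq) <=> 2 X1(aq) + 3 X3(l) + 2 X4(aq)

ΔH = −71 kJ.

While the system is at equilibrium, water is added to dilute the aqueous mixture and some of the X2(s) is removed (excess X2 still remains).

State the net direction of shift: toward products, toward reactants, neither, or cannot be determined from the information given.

right

Dilution lowers every aqueous concentration by the same factor. Δn_aq = 4 − 3 = +1, so the system shifts toward the side with more dissolved moles — to the right.
X2 is a pure solid; its activity is 1 regardless of amount, so Q is unaffected — no shift from this change.
Only the nonzero effect(s) matter; the net shift is to the right.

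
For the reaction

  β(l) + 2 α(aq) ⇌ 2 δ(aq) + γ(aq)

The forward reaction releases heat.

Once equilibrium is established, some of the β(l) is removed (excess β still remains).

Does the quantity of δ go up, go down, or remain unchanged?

unchanged

β is a pure liquid; its activity is 1 regardless of amount, so Q is unaffected — no shift from this change.
No net shift occurs, so the amount of δ is unchanged.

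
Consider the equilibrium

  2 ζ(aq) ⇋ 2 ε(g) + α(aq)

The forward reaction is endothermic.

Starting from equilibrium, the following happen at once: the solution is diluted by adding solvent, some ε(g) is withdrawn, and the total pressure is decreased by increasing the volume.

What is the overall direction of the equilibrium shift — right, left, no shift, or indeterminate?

Dilution lowers every aqueous concentration by the same factor. Δn_aq = 1 − 2 = -1, so the system shifts toward the side with more dissolved moles — to the left.
Removing ε (g), a product, drives the reaction to the right.
Gas moles: reactants 0, products 2 (Δn_gas = +2). Expansion shifts the system toward the side with more moles of gas — to the right.
The individual effects push in opposite directions; without quantitative information the net direction cannot be determined.

cannot be determined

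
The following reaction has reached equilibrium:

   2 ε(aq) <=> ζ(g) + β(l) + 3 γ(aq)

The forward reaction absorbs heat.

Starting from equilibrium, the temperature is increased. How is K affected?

increases

K depends on temperature via the van 't Hoff relation. The forward reaction is endothermic, so raising T increases K.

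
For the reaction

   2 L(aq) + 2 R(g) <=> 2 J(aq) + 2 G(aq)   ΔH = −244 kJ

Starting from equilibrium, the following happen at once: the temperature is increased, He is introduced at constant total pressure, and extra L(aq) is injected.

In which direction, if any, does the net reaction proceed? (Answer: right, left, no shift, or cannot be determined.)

cannot be determined

The forward reaction is exothermic. Raising T favours the endothermic direction — shift to the left.
Adding inert gas at constant total pressure expands the volume and lowers every reacting partial pressure. With Δn_gas = 0 − 2 = -2, Q moves away from K toward the side with fewer gas moles, so the system shifts toward the side with more gas moles — to the left.
Adding L (aq), a reactant, drives the reaction to the right.
The individual effects push in opposite directions; without quantitative information the net direction cannot be determined.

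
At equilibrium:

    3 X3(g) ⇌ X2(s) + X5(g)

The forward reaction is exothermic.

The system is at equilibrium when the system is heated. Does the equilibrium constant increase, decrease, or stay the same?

K depends on temperature via the van 't Hoff relation. The forward reaction is exothermic, so raising T decreases K.

decreases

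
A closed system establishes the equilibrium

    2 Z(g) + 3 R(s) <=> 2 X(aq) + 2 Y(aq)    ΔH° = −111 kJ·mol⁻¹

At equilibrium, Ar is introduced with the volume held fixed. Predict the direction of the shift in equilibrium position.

At constant volume, adding an inert gas leaves every reacting species' partial pressure unchanged, so Q is unchanged — no shift from this change.

no shift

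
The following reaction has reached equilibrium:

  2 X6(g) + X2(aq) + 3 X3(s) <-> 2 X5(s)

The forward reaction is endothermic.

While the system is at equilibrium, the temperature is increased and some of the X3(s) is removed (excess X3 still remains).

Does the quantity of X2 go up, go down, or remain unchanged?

decreases

The forward reaction is endothermic. Raising T favours the endothermic direction — shift to the right.
X3 is a pure solid; its activity is 1 regardless of amount, so Q is unaffected — no shift from this change.
The net shift is to the right. X2 is a reactant, so its amount decreases.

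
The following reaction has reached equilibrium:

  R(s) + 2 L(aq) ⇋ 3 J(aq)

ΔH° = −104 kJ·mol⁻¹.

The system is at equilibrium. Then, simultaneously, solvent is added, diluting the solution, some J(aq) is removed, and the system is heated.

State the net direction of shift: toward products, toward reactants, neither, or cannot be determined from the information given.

cannot be determined

Dilution lowers every aqueous concentration by the same factor. Δn_aq = 3 − 2 = +1, so the system shifts toward the side with more dissolved moles — to the right.
Removing J (aq), a product, drives the reaction to the right.
The forward reaction is exothermic. Raising T favours the endothermic direction — shift to the left.
The individual effects push in opposite directions; without quantitative information the net direction cannot be determined.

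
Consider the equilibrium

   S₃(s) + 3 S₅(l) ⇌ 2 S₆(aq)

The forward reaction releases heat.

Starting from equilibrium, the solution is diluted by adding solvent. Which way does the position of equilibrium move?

right

Dilution lowers every aqueous concentration by the same factor. Δn_aq = 2 − 0 = +2, so the system shifts toward the side with more dissolved moles — to the right.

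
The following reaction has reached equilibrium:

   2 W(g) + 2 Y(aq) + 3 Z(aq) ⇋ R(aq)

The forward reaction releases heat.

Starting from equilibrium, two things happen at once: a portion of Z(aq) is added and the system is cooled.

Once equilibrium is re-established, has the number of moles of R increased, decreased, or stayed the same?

Adding Z (aq), a reactant, drives the reaction to the right.
The forward reaction is exothermic. Lowering T favours the exothermic direction — shift to the right.
The net shift is to the right. R is a product, so its amount increases.

increases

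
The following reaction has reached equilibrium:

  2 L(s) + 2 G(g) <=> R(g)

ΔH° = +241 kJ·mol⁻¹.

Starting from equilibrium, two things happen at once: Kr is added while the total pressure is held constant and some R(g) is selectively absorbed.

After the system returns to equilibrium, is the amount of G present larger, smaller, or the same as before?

cannot be determined

Adding inert gas at constant total pressure expands the volume and lowers every reacting partial pressure. With Δn_gas = 1 − 2 = -1, Q moves away from K toward the side with fewer gas moles, so the system shifts toward the side with more gas moles — to the left.
Removing R (g), a product, drives the reaction to the right.
The two effects oppose each other, so the net shift — and hence the change in G — cannot be determined from the given information.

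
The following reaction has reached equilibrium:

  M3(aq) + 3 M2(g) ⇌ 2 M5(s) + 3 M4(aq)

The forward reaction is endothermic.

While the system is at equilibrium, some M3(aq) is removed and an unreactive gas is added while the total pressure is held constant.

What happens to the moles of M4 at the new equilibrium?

decreases

Removing M3 (aq), a reactant, drives the reaction to the left.
Adding inert gas at constant total pressure expands the volume and lowers every reacting partial pressure. With Δn_gas = 0 − 3 = -3, Q moves away from K toward the side with fewer gas moles, so the system shifts toward the side with more gas moles — to the left.
The net shift is to the left. M4 is a product, so its amount decreases.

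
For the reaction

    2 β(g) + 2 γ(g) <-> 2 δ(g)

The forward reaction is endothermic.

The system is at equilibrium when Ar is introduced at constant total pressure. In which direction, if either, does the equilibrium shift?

left

Adding inert gas at constant total pressure expands the volume and lowers every reacting partial pressure. With Δn_gas = 2 − 4 = -2, Q moves away from K toward the side with fewer gas moles, so the system shifts toward the side with more gas moles — to the left.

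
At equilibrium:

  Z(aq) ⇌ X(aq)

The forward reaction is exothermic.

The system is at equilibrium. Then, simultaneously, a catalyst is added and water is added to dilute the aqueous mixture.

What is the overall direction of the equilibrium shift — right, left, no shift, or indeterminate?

A catalyst speeds both forward and reverse rates equally; it changes neither Q nor K — no shift from this change.
Dilution scales every aqueous concentration by the same factor. Δn_aq = 1 − 1 = 0, so Q is unchanged — no shift.
None of the changes alters Q relative to K, so there is no net shift.

no shift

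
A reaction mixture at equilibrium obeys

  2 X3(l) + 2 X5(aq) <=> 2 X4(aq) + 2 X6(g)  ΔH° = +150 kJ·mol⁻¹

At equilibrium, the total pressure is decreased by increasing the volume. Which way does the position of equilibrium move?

right

Gas moles: reactants 0, products 2 (Δn_gas = +2). Expansion shifts the system toward the side with more moles of gas — to the right.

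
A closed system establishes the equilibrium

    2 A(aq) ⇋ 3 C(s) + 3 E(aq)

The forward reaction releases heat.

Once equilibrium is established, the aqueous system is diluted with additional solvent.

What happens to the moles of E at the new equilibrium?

Dilution lowers every aqueous concentration by the same factor. Δn_aq = 3 − 2 = +1, so the system shifts toward the side with more dissolved moles — to the right.
The net shift is to the right. E is a product, so its amount increases.

increases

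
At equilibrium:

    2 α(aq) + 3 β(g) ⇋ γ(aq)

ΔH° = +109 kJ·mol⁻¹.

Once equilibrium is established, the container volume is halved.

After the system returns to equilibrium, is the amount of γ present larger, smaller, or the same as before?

increases

Gas moles: reactants 3, products 0 (Δn_gas = -3). Compression shifts the system toward the side with fewer moles of gas — to the right.
The net shift is to the right. γ is a product, so its amount increases.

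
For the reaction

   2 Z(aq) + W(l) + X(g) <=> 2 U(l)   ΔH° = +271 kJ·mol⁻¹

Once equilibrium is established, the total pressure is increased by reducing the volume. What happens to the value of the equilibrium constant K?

unchanged

The equilibrium constant depends only on temperature. This perturbation may move the position of equilibrium, but since T is unchanged, K itself is unchanged.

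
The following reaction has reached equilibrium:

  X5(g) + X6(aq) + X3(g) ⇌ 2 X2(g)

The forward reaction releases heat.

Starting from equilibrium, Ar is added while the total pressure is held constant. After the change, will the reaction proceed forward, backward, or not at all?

no shift

Adding inert gas at constant total pressure expands the volume, scaling every reacting partial pressure by the same factor. Δn_gas = 2 − 2 = 0, so Q is unchanged — no shift.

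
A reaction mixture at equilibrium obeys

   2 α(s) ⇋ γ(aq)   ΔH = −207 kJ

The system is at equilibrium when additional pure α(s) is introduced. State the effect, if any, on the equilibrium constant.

The equilibrium constant depends only on temperature. This perturbation changes neither the position of equilibrium nor K.

unchanged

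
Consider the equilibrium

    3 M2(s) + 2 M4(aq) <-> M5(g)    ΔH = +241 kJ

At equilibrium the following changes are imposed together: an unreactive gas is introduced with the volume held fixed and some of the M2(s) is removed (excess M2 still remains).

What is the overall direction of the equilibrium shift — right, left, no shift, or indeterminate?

At constant volume, adding an inert gas leaves every reacting species' partial pressure unchanged, so Q is unchanged — no shift from this change.
M2 is a pure solid; its activity is 1 regardless of amount, so Q is unaffected — no shift from this change.
None of the changes alters Q relative to K, so there is no net shift.

no shift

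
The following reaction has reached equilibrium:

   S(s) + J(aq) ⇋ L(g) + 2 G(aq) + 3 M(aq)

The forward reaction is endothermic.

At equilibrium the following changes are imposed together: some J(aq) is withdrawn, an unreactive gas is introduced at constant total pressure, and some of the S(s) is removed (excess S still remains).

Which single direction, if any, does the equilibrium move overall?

Removing J (aq), a reactant, drives the reaction to the left.
Adding inert gas at constant total pressure expands the volume and lowers every reacting partial pressure. With Δn_gas = 1 − 0 = +1, Q moves away from K toward the side with fewer gas moles, so the system shifts toward the side with more gas moles — to the right.
S is a pure solid; its activity is 1 regardless of amount, so Q is unaffected — no shift from this change.
The individual effects push in opposite directions; without quantitative information the net direction cannot be determined.

cannot be determined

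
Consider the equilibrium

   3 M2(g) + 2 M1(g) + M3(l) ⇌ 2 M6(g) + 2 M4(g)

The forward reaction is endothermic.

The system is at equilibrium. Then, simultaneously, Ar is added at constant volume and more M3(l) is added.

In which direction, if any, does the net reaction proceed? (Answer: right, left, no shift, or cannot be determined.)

At constant volume, adding an inert gas leaves every reacting species' partial pressure unchanged, so Q is unchanged — no shift from this change.
M3 is a pure liquid; its activity is 1 regardless of amount, so Q is unaffected — no shift from this change.
None of the changes alters Q relative to K, so there is no net shift.

no shift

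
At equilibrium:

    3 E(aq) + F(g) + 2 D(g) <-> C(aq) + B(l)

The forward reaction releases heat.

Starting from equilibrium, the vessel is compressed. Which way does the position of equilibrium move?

Gas moles: reactants 3, products 0 (Δn_gas = -3). Compression shifts the system toward the side with fewer moles of gas — to the right.

right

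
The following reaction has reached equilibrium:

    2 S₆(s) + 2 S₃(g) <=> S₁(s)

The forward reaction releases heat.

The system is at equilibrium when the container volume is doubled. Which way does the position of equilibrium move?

left

Gas moles: reactants 2, products 0 (Δn_gas = -2). Expansion shifts the system toward the side with more moles of gas — to the left.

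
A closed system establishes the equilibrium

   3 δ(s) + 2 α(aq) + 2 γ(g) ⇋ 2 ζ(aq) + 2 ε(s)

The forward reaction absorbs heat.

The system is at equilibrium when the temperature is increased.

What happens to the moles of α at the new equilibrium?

decreases

The forward reaction is endothermic. Raising T favours the endothermic direction — shift to the right.
The net shift is to the right. α is a reactant, so its amount decreases.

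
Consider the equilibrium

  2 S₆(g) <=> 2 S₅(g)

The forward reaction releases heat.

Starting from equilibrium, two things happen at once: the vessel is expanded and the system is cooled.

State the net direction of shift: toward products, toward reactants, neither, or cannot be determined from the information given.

Gas moles: reactants 2, products 2. Δn_gas = 0, so a volume change leaves Q equal to K — no shift from this change.
The forward reaction is exothermic. Lowering T favours the exothermic direction — shift to the right.
Only the nonzero effect(s) matter; the net shift is to the right.

right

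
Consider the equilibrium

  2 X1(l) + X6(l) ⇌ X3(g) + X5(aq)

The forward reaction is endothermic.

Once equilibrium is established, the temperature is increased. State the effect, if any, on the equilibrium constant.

K depends on temperature via the van 't Hoff relation. The forward reaction is endothermic, so raising T increases K.

increases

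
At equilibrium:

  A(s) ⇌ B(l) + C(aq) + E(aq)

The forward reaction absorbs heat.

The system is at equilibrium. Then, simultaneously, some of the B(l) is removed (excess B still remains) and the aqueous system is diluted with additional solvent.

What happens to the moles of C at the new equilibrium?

B is a pure liquid; its activity is 1 regardless of amount, so Q is unaffected — no shift from this change.
Dilution lowers every aqueous concentration by the same factor. Δn_aq = 2 − 0 = +2, so the system shifts toward the side with more dissolved moles — to the right.
The net shift is to the right. C is a product, so its amount increases.

increases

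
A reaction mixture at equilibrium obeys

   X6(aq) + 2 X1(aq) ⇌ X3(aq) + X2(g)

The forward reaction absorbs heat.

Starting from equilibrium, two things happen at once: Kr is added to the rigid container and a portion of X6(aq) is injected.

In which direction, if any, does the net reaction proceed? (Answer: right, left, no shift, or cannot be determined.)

At constant volume, adding an inert gas leaves every reacting species' partial pressure unchanged, so Q is unchanged — no shift from this change.
Adding X6 (aq), a reactant, drives the reaction to the right.
Only the nonzero effect(s) matter; the net shift is to the right.

right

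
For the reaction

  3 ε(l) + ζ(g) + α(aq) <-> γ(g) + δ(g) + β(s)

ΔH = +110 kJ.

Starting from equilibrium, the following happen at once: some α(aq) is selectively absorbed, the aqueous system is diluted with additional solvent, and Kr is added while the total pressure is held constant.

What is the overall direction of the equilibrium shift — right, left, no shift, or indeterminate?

Removing α (aq), a reactant, drives the reaction to the left.
Dilution lowers every aqueous concentration by the same factor. Δn_aq = 0 − 1 = -1, so the system shifts toward the side with more dissolved moles — to the left.
Adding inert gas at constant total pressure expands the volume and lowers every reacting partial pressure. With Δn_gas = 2 − 1 = +1, Q moves away from K toward the side with fewer gas moles, so the system shifts toward the side with more gas moles — to the right.
The individual effects push in opposite directions; without quantitative information the net direction cannot be determined.

cannot be determined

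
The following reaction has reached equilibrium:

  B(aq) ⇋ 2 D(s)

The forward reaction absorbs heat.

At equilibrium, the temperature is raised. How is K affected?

increases

K depends on temperature via the van 't Hoff relation. The forward reaction is endothermic, so raising T increases K.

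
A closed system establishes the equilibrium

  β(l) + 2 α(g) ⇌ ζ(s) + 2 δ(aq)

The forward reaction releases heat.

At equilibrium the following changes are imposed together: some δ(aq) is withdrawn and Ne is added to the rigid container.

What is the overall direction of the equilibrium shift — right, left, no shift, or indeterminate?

Removing δ (aq), a product, drives the reaction to the right.
At constant volume, adding an inert gas leaves every reacting species' partial pressure unchanged, so Q is unchanged — no shift from this change.
Only the nonzero effect(s) matter; the net shift is to the right.

right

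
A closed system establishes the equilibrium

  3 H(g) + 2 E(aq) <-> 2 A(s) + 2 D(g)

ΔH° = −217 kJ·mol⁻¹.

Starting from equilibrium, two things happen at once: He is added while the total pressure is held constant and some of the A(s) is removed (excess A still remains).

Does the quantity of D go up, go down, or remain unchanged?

decreases

Adding inert gas at constant total pressure expands the volume and lowers every reacting partial pressure. With Δn_gas = 2 − 3 = -1, Q moves away from K toward the side with fewer gas moles, so the system shifts toward the side with more gas moles — to the left.
A is a pure solid; its activity is 1 regardless of amount, so Q is unaffected — no shift from this change.
The net shift is to the left. D is a product, so its amount decreases.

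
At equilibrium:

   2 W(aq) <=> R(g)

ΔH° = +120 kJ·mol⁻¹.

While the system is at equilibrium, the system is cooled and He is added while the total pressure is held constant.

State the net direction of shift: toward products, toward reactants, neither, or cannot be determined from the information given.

The forward reaction is endothermic. Lowering T favours the exothermic direction — shift to the left.
Adding inert gas at constant total pressure expands the volume and lowers every reacting partial pressure. With Δn_gas = 1 − 0 = +1, Q moves away from K toward the side with fewer gas moles, so the system shifts toward the side with more gas moles — to the right.
The individual effects push in opposite directions; without quantitative information the net direction cannot be determined.

cannot be determined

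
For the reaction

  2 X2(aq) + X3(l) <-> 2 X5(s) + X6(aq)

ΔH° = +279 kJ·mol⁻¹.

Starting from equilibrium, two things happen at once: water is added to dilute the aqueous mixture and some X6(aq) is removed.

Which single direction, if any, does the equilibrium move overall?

cannot be determined

Dilution lowers every aqueous concentration by the same factor. Δn_aq = 1 − 2 = -1, so the system shifts toward the side with more dissolved moles — to the left.
Removing X6 (aq), a product, drives the reaction to the right.
The individual effects push in opposite directions; without quantitative information the net direction cannot be determined.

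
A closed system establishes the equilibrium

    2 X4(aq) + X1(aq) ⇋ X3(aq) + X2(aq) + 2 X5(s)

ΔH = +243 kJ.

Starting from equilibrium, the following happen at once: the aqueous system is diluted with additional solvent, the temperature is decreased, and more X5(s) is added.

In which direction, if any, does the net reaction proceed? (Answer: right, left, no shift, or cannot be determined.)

left

Dilution lowers every aqueous concentration by the same factor. Δn_aq = 2 − 3 = -1, so the system shifts toward the side with more dissolved moles — to the left.
The forward reaction is endothermic. Lowering T favours the exothermic direction — shift to the left.
X5 is a pure solid; its activity is 1 regardless of amount, so Q is unaffected — no shift from this change.
Only the nonzero effect(s) matter; the net shift is to the left.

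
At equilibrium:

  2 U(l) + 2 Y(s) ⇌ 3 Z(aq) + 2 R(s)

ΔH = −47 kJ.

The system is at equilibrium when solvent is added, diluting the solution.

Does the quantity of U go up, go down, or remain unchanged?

decreases

Dilution lowers every aqueous concentration by the same factor. Δn_aq = 3 − 0 = +3, so the system shifts toward the side with more dissolved moles — to the right.
The net shift is to the right. U is a reactant, so its amount decreases.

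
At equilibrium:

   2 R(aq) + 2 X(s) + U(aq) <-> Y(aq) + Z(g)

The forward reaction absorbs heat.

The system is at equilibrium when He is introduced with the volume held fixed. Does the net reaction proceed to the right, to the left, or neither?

no shift

At constant volume, adding an inert gas leaves every reacting species' partial pressure unchanged, so Q is unchanged — no shift from this change.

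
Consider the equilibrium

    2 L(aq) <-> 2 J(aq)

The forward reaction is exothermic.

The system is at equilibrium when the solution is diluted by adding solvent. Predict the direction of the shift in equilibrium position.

no shift

Dilution scales every aqueous concentration by the same factor. Δn_aq = 2 − 2 = 0, so Q is unchanged — no shift.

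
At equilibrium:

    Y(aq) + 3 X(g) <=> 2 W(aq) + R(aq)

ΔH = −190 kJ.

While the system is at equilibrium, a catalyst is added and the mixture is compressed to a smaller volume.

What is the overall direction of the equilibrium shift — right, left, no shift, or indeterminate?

right

A catalyst speeds both forward and reverse rates equally; it changes neither Q nor K — no shift from this change.
Gas moles: reactants 3, products 0 (Δn_gas = -3). Compression shifts the system toward the side with fewer moles of gas — to the right.
Only the nonzero effect(s) matter; the net shift is to the right.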